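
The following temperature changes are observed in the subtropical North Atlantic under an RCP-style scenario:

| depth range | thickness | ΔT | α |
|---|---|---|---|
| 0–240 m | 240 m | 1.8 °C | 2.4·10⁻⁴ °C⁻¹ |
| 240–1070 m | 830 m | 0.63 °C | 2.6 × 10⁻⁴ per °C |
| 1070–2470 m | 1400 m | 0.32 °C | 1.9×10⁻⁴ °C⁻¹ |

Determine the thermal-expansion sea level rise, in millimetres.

2.4×10⁻⁴ × 240 × 1.8 = 0.10368 m
Layer 2: 2.6×10⁻⁴ × 830 × 0.63 = 0.135954 m
1070–2470 m: 0.32 × 1400 × 1.9×10⁻⁴ = 0.08512 m
Δh = 0.10368 + 0.135954 + 0.08512 = 0.324754 m

320 mm of thermosteric rise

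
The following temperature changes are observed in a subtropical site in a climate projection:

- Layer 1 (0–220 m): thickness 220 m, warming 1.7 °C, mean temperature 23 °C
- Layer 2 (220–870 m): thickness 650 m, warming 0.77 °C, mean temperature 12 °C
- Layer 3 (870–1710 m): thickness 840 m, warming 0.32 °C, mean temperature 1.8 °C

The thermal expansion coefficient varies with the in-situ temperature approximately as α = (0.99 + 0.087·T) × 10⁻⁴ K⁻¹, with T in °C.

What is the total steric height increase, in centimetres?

Layer 1: α = (0.99 + 0.087×23)×10⁻⁴ = 2.991×10⁻⁴ K⁻¹
Layer 2: α = (0.99 + 0.087×12)×10⁻⁴ = 2.034×10⁻⁴ K⁻¹
Layer 3: α = (0.99 + 0.087×1.8)×10⁻⁴ = 1.1466×10⁻⁴ K⁻¹
Layer 1: 1.7 × 2.991×10⁻⁴ × 220 = 0.1118634 m
220–870 m: 650 × 2.034×10⁻⁴ × 0.77 = 0.1018017 m
840 × 0.32 × 1.1466×10⁻⁴ = 0.030820608 m
Δh = 0.1118634 + 0.1018017 + 0.030820608 = 0.244485708 m ≈ 24.4 cm

about 24.4 cm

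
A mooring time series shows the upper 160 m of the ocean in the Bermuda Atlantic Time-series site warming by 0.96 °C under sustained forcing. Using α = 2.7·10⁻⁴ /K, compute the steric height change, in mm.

41 mm of thermosteric rise

Δh = αΔT·H = 2.7×10⁻⁴ × 0.96 × 160 = 0.041472 m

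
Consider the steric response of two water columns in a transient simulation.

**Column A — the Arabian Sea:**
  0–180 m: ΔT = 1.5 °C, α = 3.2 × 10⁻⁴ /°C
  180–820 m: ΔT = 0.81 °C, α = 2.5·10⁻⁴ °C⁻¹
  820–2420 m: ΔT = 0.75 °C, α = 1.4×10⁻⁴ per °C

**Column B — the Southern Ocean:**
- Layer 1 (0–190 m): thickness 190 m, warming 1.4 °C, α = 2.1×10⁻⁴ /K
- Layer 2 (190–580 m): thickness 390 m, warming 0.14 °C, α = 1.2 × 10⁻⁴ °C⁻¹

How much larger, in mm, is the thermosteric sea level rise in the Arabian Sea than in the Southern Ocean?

A 3.2×10⁻⁴ × 1.5 × 180 = 0.08640 m
A Layer 2: 2.5×10⁻⁴ × 640 × 0.81 = 0.12960 m
A 820–2420 m: 0.75 × 1600 × 1.4×10⁻⁴ = 0.16800 m
A total: 0.38400 m
B 2.1×10⁻⁴ × 1.4 × 190 = 0.05586 m
B 190–580 m: 390 × 0.14 × 1.2×10⁻⁴ = 0.006552 m
B total: 0.062412 m
Difference: 0.38400 − 0.062412 = 0.321588 m

320 mm larger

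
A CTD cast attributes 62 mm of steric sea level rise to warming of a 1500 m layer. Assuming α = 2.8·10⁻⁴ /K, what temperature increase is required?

about 0.148 °C

ΔT = Δh/(αH) = 0.062 / (2.8×10⁻⁴ × 1500) ≈ 0.1476 °C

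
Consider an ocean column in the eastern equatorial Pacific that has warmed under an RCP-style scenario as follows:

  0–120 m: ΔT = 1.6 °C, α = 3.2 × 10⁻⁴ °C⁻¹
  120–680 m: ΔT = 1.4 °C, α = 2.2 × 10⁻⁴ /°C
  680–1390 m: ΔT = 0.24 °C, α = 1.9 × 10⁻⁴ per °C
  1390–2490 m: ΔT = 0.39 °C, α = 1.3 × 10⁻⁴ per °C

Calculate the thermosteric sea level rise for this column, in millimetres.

Δh ≈ 322 mm

120 × 1.6 × 3.2×10⁻⁴ = 0.06144 m
120–680 m: 560 × 2.2×10⁻⁴ × 1.4 = 0.17248 m
Layer 3: 710 × 0.24 × 1.9×10⁻⁴ = 0.032376 m
1.3×10⁻⁴ × 1100 × 0.39 = 0.05577 m
Δh = 0.06144 + 0.17248 + 0.032376 + 0.05577 = 0.322066 m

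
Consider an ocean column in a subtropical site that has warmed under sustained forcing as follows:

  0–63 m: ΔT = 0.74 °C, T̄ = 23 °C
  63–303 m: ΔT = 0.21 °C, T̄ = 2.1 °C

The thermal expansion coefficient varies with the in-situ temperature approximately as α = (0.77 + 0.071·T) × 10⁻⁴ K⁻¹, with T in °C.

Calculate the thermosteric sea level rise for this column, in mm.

Layer 1: α = (0.77 + 0.071×23)×10⁻⁴ = 2.403×10⁻⁴ K⁻¹
Layer 2: α = (0.77 + 0.071×2.1)×10⁻⁴ = 0.9191×10⁻⁴ K⁻¹
Layer 1: 2.403×10⁻⁴ × 63 × 0.74 = 0.011202786 m
63–303 m: 0.9191×10⁻⁴ × 0.21 × 240 = 0.004632264 m
Δh = 0.011202786 + 0.004632264 = 0.01583505 m ≈ 16 mm

Δh = 16 mm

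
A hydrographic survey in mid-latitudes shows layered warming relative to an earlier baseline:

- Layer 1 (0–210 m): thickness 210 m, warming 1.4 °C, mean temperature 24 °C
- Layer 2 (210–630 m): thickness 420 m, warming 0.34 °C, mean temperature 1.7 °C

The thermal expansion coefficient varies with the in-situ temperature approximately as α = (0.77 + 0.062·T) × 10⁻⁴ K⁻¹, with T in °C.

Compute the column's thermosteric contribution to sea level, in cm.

Layer 1: α = (0.77 + 0.062×24)×10⁻⁴ = 2.258×10⁻⁴ K⁻¹
Layer 2: α = (0.77 + 0.062×1.7)×10⁻⁴ = 0.8754×10⁻⁴ K⁻¹
0–210 m: 2.258×10⁻⁴ × 210 × 1.4 = 0.0663852 m
Layer 2: 420 × 0.8754×10⁻⁴ × 0.34 = 0.012500712 m
Δh = 0.0663852 + 0.012500712 = 0.078885912 m

7.89 cm of thermosteric rise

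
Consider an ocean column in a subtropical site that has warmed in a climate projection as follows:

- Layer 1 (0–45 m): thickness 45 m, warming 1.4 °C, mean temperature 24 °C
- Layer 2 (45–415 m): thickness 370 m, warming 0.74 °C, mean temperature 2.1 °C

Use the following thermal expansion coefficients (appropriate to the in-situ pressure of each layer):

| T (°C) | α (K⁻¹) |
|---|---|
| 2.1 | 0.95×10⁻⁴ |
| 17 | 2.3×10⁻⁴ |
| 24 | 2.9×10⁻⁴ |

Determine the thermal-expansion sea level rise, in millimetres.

Layer 1 at 24 °C → α = 2.9×10⁻⁴ K⁻¹
Layer 2 at 2.1 °C → α = 0.95×10⁻⁴ K⁻¹
Layer 1: 2.9×10⁻⁴ × 45 × 1.4 = 0.01827 m
370 × 0.95×10⁻⁴ × 0.74 = 0.026011 m
Δh = 0.01827 + 0.026011 = 0.044281 m ≈ 44 mm

44 mm of thermosteric rise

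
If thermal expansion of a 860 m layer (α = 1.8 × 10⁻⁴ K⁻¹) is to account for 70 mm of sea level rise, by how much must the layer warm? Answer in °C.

ΔT ≈ 0.452 °C

ΔT = Δh/(αH) = 0.07 / (1.8×10⁻⁴ × 860) ≈ 0.4522 °C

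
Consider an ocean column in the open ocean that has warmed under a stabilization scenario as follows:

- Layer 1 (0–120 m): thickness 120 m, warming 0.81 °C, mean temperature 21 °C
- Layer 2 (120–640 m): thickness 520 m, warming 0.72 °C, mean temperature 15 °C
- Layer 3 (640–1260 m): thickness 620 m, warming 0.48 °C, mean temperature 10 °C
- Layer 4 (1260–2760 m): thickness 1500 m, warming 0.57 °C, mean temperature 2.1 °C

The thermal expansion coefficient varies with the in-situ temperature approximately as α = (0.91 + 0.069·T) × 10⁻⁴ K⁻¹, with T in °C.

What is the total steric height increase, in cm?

Layer 1: α = (0.91 + 0.069×21)×10⁻⁴ = 2.359×10⁻⁴ K⁻¹
Layer 2: α = (0.91 + 0.069×15)×10⁻⁴ = 1.945×10⁻⁴ K⁻¹
Layer 3: α = (0.91 + 0.069×10)×10⁻⁴ = 1.6×10⁻⁴ K⁻¹
Layer 4: α = (0.91 + 0.069×2.1)×10⁻⁴ = 1.0549×10⁻⁴ K⁻¹
Layer 1: 0.81 × 120 × 2.359×10⁻⁴ = 0.02292948 m
Layer 2: 0.72 × 520 × 1.945×10⁻⁴ = 0.0728208 m
620 × 0.48 × 1.6×10⁻⁴ = 0.047616 m
1.0549×10⁻⁴ × 0.57 × 1500 = 0.09019395 m
Δh = 0.02292948 + 0.0728208 + 0.047616 + 0.09019395 = 0.23356023 m ≈ 23 cm

23 cm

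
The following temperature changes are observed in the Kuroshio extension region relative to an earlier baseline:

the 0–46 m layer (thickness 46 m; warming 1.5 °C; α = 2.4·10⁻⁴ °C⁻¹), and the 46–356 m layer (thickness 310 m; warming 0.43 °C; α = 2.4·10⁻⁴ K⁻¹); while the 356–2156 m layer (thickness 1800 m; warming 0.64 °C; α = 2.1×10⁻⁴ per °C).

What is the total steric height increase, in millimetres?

about 290 mm

1.5 × 2.4×10⁻⁴ × 46 = 0.01656 m
Layer 2: 2.4×10⁻⁴ × 310 × 0.43 = 0.031992 m
0.64 × 2.1×10⁻⁴ × 1800 = 0.24192 m
Δh = 0.01656 + 0.031992 + 0.24192 = 0.290472 m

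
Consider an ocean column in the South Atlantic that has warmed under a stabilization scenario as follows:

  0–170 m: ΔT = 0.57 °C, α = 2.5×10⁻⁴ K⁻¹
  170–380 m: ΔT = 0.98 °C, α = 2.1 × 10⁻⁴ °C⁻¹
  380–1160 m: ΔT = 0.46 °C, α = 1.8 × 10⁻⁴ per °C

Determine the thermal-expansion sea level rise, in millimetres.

about 132 mm

2.5×10⁻⁴ × 0.57 × 170 = 0.024225 m
170–380 m: 2.1×10⁻⁴ × 0.98 × 210 = 0.043218 m
780 × 1.8×10⁻⁴ × 0.46 = 0.064584 m
Δh = 0.024225 + 0.043218 + 0.064584 = 0.132027 m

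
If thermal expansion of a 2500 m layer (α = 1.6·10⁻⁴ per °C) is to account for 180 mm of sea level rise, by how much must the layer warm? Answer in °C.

ΔT = Δh/(αH) = 0.18 / (1.6×10⁻⁴ × 2500) = 0.4500 °C

0.45 °C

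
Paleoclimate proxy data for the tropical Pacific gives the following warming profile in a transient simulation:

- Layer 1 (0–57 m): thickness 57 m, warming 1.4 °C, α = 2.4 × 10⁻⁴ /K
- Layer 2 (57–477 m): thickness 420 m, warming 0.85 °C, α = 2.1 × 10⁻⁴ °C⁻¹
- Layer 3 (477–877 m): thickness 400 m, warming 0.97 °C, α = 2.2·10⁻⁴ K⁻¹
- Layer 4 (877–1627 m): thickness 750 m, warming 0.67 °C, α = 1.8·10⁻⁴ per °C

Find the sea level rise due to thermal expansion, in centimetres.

27.0 cm of thermosteric rise

0–57 m: 2.4×10⁻⁴ × 57 × 1.4 = 0.019152 m
420 × 0.85 × 2.1×10⁻⁴ = 0.07497 m
400 × 0.97 × 2.2×10⁻⁴ = 0.08536 m
877–1627 m: 1.8×10⁻⁴ × 750 × 0.67 = 0.09045 m
Δh = 0.019152 + 0.07497 + 0.08536 + 0.09045 = 0.269932 m ≈ 27.0 cm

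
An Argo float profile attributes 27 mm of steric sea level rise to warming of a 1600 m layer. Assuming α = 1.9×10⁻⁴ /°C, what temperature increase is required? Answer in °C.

about 0.089 °C

ΔT = Δh/(αH) = 0.027 / (1.9×10⁻⁴ × 1600) ≈ 0.08882 °C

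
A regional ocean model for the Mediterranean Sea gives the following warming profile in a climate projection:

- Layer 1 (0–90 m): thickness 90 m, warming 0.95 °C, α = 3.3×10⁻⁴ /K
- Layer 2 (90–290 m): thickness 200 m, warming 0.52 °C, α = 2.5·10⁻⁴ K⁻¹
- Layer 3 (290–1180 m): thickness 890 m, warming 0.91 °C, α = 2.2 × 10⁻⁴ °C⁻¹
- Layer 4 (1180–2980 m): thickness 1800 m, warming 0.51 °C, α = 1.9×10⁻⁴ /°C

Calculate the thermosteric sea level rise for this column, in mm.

0–90 m: 0.95 × 90 × 3.3×10⁻⁴ = 0.028215 m
90–290 m: 2.5×10⁻⁴ × 200 × 0.52 = 0.02600 m
290–1180 m: 0.91 × 890 × 2.2×10⁻⁴ = 0.178178 m
1180–2980 m: 0.51 × 1800 × 1.9×10⁻⁴ = 0.17442 m
Δh = 0.028215 + 0.02600 + 0.178178 + 0.17442 = 0.406813 m ≈ 407 mm

Δh ≈ 407 mm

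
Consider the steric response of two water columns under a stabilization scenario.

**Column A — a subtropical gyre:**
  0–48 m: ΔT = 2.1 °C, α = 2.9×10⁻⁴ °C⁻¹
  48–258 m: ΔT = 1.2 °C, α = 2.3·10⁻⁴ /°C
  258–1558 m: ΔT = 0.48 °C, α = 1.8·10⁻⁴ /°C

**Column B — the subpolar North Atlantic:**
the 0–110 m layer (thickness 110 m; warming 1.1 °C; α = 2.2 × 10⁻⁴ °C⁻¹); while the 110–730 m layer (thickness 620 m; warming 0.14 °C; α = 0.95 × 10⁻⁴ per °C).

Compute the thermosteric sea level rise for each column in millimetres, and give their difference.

A 0–48 m: 2.9×10⁻⁴ × 48 × 2.1 = 0.029232 m
A 2.3×10⁻⁴ × 1.2 × 210 = 0.05796 m
A 1.8×10⁻⁴ × 1300 × 0.48 = 0.11232 m
A total: 0.199512 m
B 2.2×10⁻⁴ × 1.1 × 110 = 0.02662 m
B 0.14 × 620 × 0.95×10⁻⁴ = 0.008246 m
B total: 0.034866 m
Difference: 0.199512 − 0.034866 = 0.164646 m

Δh_A ≈ 200 mm, Δh_B ≈ 34.9 mm; difference ≈ 165 mm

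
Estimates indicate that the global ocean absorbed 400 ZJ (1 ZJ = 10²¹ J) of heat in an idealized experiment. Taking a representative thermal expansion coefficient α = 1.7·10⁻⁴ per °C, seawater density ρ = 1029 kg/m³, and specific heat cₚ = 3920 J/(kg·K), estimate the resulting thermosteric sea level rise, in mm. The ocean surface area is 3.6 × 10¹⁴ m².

46.8 mm

Per unit area: Q = 400×10²¹ / (3.6×10¹⁴) ≈ 1.111×10⁹ J/m²
Δh = αQ/(ρcₚ) = 1.7×10⁻⁴ × 1.111×10⁹ / (1029 × 3920) ≈ 0.046823 m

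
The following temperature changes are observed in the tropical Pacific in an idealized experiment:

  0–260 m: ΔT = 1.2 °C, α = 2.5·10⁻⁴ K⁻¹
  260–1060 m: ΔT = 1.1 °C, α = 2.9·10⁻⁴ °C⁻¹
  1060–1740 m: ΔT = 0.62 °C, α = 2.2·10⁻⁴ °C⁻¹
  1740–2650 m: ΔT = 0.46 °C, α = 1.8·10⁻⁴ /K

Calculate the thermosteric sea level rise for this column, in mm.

Δh = 501 mm

0–260 m: 260 × 2.5×10⁻⁴ × 1.2 = 0.07800 m
260–1060 m: 1.1 × 800 × 2.9×10⁻⁴ = 0.25520 m
1060–1740 m: 0.62 × 2.2×10⁻⁴ × 680 = 0.092752 m
1740–2650 m: 1.8×10⁻⁴ × 0.46 × 910 = 0.075348 m
Δh = 0.07800 + 0.25520 + 0.092752 + 0.075348 = 0.50130 m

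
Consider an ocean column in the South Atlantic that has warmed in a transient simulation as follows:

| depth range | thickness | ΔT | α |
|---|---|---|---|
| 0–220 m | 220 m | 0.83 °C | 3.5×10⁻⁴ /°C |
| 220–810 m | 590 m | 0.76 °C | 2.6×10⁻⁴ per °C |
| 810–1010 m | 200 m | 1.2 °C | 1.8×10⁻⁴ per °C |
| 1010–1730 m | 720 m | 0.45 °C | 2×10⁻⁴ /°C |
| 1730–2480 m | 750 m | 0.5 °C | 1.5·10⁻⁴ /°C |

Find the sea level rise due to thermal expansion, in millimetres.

220 × 0.83 × 3.5×10⁻⁴ = 0.06391 m
2.6×10⁻⁴ × 0.76 × 590 = 0.116584 m
Layer 3: 200 × 1.2 × 1.8×10⁻⁴ = 0.04320 m
Layer 4: 720 × 0.45 × 2×10⁻⁴ = 0.06480 m
0.5 × 1.5×10⁻⁴ × 750 = 0.05625 m
Δh = 0.06391 + 0.116584 + 0.04320 + 0.06480 + 0.05625 = 0.344744 m ≈ 345 mm

Δh ≈ 345 mm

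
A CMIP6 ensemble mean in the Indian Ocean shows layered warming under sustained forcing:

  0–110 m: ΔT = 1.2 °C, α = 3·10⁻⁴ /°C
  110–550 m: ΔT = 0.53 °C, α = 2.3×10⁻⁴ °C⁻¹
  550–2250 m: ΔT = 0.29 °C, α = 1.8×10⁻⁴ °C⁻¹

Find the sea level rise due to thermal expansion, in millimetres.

Δh = 180 mm

0–110 m: 110 × 3×10⁻⁴ × 1.2 = 0.03960 m
110–550 m: 2.3×10⁻⁴ × 0.53 × 440 = 0.053636 m
1.8×10⁻⁴ × 1700 × 0.29 = 0.08874 m
Δh = 0.03960 + 0.053636 + 0.08874 = 0.181976 m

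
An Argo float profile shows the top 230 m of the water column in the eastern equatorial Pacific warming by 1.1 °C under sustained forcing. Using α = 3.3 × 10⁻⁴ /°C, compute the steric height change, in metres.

Δh = αΔT·H = 3.3×10⁻⁴ × 1.1 × 230 = 0.08349 m

Δh = 0.0835 m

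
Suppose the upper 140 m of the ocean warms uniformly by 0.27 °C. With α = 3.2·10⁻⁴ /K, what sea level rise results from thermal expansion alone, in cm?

Δh ≈ 1.21 cm

Δh = αΔT·H = 3.2×10⁻⁴ × 0.27 × 140 = 0.012096 m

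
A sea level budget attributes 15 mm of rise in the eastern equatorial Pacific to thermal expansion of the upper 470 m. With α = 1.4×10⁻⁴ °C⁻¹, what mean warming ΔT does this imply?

ΔT = Δh/(αH) = 0.015 / (1.4×10⁻⁴ × 470) ≈ 0.2280 °C

about 0.228 °C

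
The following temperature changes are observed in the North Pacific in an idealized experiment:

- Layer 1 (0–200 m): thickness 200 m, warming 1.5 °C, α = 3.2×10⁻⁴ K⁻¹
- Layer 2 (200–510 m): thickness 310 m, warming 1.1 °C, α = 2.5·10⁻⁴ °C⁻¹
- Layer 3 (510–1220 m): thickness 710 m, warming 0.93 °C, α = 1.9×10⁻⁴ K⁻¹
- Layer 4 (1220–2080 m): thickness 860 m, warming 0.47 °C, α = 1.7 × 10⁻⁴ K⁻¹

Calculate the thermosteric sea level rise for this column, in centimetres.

Δh ≈ 38 cm

1.5 × 3.2×10⁻⁴ × 200 = 0.09600 m
310 × 1.1 × 2.5×10⁻⁴ = 0.08525 m
510–1220 m: 0.93 × 1.9×10⁻⁴ × 710 = 0.125457 m
Layer 4: 860 × 0.47 × 1.7×10⁻⁴ = 0.068714 m
Δh = 0.09600 + 0.08525 + 0.125457 + 0.068714 = 0.375421 m ≈ 38 cm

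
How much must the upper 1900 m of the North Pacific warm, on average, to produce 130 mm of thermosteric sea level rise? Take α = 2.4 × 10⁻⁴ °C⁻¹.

about 0.285 °C

ΔT = Δh/(αH) = 0.13 / (2.4×10⁻⁴ × 1900) ≈ 0.2851 °C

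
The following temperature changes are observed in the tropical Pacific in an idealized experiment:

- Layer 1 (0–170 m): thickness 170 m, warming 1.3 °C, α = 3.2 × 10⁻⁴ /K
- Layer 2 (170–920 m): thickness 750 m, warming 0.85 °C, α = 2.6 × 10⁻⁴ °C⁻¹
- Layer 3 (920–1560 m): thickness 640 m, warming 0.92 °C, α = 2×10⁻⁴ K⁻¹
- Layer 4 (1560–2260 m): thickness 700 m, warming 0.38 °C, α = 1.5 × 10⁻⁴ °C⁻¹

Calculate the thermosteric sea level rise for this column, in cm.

39.4 cm

1.3 × 170 × 3.2×10⁻⁴ = 0.07072 m
2.6×10⁻⁴ × 750 × 0.85 = 0.16575 m
920–1560 m: 640 × 0.92 × 2×10⁻⁴ = 0.11776 m
1560–2260 m: 700 × 0.38 × 1.5×10⁻⁴ = 0.03990 m
Δh = 0.07072 + 0.16575 + 0.11776 + 0.03990 = 0.39413 m ≈ 39.4 cm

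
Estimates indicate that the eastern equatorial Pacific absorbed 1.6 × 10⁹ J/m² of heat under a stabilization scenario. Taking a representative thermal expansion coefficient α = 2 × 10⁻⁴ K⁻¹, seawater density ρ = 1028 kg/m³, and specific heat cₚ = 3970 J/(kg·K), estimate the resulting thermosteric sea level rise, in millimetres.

Δh = αQ/(ρcₚ) = 2×10⁻⁴ × 1.6×10⁹ / (1028 × 3970) ≈ 0.078409 m

78 mm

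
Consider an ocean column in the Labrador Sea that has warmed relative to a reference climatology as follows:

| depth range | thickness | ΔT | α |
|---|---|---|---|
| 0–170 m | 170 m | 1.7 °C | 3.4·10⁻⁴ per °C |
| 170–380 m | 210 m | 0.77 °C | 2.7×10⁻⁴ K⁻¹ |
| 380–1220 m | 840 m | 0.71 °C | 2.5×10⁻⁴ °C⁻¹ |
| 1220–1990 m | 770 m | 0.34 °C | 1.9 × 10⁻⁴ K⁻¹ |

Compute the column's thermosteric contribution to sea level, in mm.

341 mm of thermosteric rise

Layer 1: 170 × 1.7 × 3.4×10⁻⁴ = 0.09826 m
Layer 2: 0.77 × 210 × 2.7×10⁻⁴ = 0.043659 m
Layer 3: 2.5×10⁻⁴ × 0.71 × 840 = 0.14910 m
0.34 × 1.9×10⁻⁴ × 770 = 0.049742 m
Δh = 0.09826 + 0.043659 + 0.14910 + 0.049742 = 0.340761 m ≈ 341 mm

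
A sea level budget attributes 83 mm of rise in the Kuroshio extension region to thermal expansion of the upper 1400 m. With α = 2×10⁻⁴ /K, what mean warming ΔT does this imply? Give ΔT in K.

ΔT ≈ 0.296 K

ΔT = Δh/(αH) = 0.083 / (2×10⁻⁴ × 1400) ≈ 0.2964 K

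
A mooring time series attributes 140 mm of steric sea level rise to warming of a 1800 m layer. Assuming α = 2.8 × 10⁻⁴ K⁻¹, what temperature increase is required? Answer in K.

ΔT = Δh/(αH) = 0.14 / (2.8×10⁻⁴ × 1800) ≈ 0.2778 K

ΔT ≈ 0.278 K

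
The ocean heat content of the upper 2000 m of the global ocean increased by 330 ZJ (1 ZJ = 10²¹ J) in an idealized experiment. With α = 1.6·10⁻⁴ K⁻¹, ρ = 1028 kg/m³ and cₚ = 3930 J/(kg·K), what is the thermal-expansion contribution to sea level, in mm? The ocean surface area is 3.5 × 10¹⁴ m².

Per unit area: Q = 330×10²¹ / (3.5×10¹⁴) ≈ 9.429×10⁸ J/m²
Δh = αQ/(ρcₚ) = 1.6×10⁻⁴ × 9.429×10⁸ / (1028 × 3930) ≈ 0.037342 m

Δh ≈ 37.3 mm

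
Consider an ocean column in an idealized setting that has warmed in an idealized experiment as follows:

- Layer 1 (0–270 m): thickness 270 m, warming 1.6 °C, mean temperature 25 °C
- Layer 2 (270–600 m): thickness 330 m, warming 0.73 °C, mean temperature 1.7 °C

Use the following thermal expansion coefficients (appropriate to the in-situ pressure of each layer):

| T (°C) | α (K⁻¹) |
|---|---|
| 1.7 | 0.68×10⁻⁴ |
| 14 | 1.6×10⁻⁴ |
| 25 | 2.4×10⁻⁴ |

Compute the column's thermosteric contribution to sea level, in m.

Δh = 0.12 m

Layer 1 at 25 °C → α = 2.4×10⁻⁴ K⁻¹
Layer 2 at 1.7 °C → α = 0.68×10⁻⁴ K⁻¹
270 × 1.6 × 2.4×10⁻⁴ = 0.10368 m
Layer 2: 0.73 × 0.68×10⁻⁴ × 330 = 0.0163812 m
Δh = 0.10368 + 0.0163812 = 0.1200612 m ≈ 0.12 m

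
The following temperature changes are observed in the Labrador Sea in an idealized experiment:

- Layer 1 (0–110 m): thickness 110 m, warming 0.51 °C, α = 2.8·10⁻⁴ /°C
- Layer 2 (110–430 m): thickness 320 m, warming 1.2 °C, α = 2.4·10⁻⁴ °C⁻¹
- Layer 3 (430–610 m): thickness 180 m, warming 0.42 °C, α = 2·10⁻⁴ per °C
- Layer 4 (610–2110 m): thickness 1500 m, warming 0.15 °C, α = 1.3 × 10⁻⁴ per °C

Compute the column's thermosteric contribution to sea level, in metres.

about 0.152 m

Layer 1: 2.8×10⁻⁴ × 110 × 0.51 = 0.015708 m
Layer 2: 320 × 1.2 × 2.4×10⁻⁴ = 0.09216 m
Layer 3: 180 × 2×10⁻⁴ × 0.42 = 0.01512 m
610–2110 m: 1500 × 0.15 × 1.3×10⁻⁴ = 0.02925 m
Δh = 0.015708 + 0.09216 + 0.01512 + 0.02925 = 0.152238 m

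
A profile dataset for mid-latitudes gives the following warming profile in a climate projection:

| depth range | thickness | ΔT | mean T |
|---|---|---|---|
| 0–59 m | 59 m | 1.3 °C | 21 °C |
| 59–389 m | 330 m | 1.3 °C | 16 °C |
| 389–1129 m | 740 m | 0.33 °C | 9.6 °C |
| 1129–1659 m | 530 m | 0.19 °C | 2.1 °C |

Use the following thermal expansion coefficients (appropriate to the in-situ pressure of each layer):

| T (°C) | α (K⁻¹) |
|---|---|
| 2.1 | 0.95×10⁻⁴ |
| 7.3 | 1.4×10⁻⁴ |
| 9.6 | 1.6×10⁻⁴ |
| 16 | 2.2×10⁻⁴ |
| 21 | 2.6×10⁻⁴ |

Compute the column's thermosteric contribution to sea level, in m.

Δh ≈ 0.16 m

Layer 1 at 21 °C → α = 2.6×10⁻⁴ K⁻¹
Layer 2 at 16 °C → α = 2.2×10⁻⁴ K⁻¹
Layer 3 at 9.6 °C → α = 1.6×10⁻⁴ K⁻¹
Layer 4 at 2.1 °C → α = 0.95×10⁻⁴ K⁻¹
1.3 × 59 × 2.6×10⁻⁴ = 0.019942 m
59–389 m: 1.3 × 2.2×10⁻⁴ × 330 = 0.09438 m
389–1129 m: 0.33 × 740 × 1.6×10⁻⁴ = 0.039072 m
1129–1659 m: 0.19 × 530 × 0.95×10⁻⁴ = 0.0095665 m
Δh = 0.019942 + 0.09438 + 0.039072 + 0.0095665 = 0.1629605 m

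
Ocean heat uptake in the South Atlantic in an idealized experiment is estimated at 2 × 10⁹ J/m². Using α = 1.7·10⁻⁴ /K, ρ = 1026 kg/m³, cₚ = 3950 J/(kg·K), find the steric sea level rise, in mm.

Δh = 83.9 mm

Δh = αQ/(ρcₚ) = 1.7×10⁻⁴ × 2×10⁹ / (1026 × 3950) ≈ 0.083895 m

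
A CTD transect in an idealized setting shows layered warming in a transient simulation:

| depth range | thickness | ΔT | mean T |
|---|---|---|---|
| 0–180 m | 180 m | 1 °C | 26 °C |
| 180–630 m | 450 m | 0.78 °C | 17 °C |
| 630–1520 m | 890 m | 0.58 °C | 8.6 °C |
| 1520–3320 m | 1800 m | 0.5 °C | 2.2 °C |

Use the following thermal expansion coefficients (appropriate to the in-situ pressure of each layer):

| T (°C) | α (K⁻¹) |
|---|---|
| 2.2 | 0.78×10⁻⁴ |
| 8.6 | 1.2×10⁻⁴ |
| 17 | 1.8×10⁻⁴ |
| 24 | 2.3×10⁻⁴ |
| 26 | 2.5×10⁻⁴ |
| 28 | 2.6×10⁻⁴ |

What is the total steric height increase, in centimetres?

Layer 1 at 26 °C → α = 2.5×10⁻⁴ K⁻¹
Layer 2 at 17 °C → α = 1.8×10⁻⁴ K⁻¹
Layer 3 at 8.6 °C → α = 1.2×10⁻⁴ K⁻¹
Layer 4 at 2.2 °C → α = 0.78×10⁻⁴ K⁻¹
0–180 m: 180 × 1 × 2.5×10⁻⁴ = 0.04500 m
180–630 m: 1.8×10⁻⁴ × 450 × 0.78 = 0.06318 m
890 × 0.58 × 1.2×10⁻⁴ = 0.061944 m
0.78×10⁻⁴ × 1800 × 0.5 = 0.07020 m
Δh = 0.04500 + 0.06318 + 0.061944 + 0.07020 = 0.240324 m ≈ 24.0 cm

24.0 cm of thermosteric rise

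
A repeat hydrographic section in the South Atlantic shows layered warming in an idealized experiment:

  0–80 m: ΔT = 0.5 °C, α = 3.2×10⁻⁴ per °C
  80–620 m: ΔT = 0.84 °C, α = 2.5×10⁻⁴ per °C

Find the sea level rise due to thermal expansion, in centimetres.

0–80 m: 0.5 × 3.2×10⁻⁴ × 80 = 0.01280 m
Layer 2: 0.84 × 2.5×10⁻⁴ × 540 = 0.11340 m
Δh = 0.01280 + 0.11340 = 0.12620 m

13 cm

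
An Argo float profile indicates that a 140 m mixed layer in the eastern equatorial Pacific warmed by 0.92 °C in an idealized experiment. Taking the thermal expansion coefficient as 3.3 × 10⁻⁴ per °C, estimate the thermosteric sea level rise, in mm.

Δh = αΔT·H = 3.3×10⁻⁴ × 0.92 × 140 = 0.042504 m

about 42.5 mm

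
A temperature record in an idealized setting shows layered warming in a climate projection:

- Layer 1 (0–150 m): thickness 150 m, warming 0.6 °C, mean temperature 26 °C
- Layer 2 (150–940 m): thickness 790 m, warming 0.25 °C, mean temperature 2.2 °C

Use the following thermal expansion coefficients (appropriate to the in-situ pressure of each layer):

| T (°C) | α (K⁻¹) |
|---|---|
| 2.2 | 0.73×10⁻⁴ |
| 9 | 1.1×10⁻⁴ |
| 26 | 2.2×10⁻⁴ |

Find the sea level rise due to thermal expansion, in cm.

Layer 1 at 26 °C → α = 2.2×10⁻⁴ K⁻¹
Layer 2 at 2.2 °C → α = 0.73×10⁻⁴ K⁻¹
Layer 1: 2.2×10⁻⁴ × 150 × 0.6 = 0.01980 m
0.25 × 790 × 0.73×10⁻⁴ = 0.0144175 m
Δh = 0.01980 + 0.0144175 = 0.0342175 m

about 3.42 cm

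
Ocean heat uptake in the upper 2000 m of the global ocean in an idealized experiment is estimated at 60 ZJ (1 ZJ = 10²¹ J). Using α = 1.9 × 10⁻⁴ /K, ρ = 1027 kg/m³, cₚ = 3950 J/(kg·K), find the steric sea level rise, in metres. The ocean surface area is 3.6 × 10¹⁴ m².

Δh ≈ 0.0078 m

Per unit area: Q = 60×10²¹ / (3.6×10¹⁴) ≈ 1.667×10⁸ J/m²
Δh = αQ/(ρcₚ) = 1.9×10⁻⁴ × 1.667×10⁸ / (1027 × 3950) ≈ 0.0078077 m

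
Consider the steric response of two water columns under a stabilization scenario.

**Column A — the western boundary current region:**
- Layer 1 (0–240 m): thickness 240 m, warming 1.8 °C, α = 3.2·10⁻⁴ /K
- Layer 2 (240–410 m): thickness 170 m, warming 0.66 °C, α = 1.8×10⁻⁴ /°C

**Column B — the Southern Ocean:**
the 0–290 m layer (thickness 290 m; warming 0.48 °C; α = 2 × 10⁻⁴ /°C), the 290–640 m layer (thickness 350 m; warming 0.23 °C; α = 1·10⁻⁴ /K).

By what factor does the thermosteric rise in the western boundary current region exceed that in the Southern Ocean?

A 0–240 m: 1.8 × 240 × 3.2×10⁻⁴ = 0.13824 m
A 170 × 1.8×10⁻⁴ × 0.66 = 0.020196 m
A total: 0.158436 m
B Layer 1: 0.48 × 290 × 2×10⁻⁴ = 0.02784 m
B 290–640 m: 350 × 0.23 × 1×10⁻⁴ = 0.00805 m
B total: 0.03589 m
Ratio: 0.158436 / 0.03589 ≈ 4.414

4.4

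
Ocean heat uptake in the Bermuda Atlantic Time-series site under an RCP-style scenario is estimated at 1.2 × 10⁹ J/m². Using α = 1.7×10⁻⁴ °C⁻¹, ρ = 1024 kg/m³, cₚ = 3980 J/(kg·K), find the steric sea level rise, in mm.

Δh = αQ/(ρcₚ) = 1.7×10⁻⁴ × 1.2×10⁹ / (1024 × 3980) ≈ 0.050055 m

50 mm of thermosteric rise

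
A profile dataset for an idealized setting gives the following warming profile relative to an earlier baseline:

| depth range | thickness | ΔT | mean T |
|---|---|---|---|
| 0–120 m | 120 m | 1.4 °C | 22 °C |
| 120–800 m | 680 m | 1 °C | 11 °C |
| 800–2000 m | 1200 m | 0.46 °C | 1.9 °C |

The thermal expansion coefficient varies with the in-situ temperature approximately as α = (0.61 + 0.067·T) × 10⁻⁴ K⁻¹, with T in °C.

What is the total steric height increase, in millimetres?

Layer 1: α = (0.61 + 0.067×22)×10⁻⁴ = 2.084×10⁻⁴ K⁻¹
Layer 2: α = (0.61 + 0.067×11)×10⁻⁴ = 1.347×10⁻⁴ K⁻¹
Layer 3: α = (0.61 + 0.067×1.9)×10⁻⁴ = 0.7373×10⁻⁴ K⁻¹
0–120 m: 120 × 2.084×10⁻⁴ × 1.4 = 0.0350112 m
1.347×10⁻⁴ × 680 × 1 = 0.091596 m
800–2000 m: 1200 × 0.7373×10⁻⁴ × 0.46 = 0.04069896 m
Δh = 0.0350112 + 0.091596 + 0.04069896 = 0.16730616 m

Δh = 167 mm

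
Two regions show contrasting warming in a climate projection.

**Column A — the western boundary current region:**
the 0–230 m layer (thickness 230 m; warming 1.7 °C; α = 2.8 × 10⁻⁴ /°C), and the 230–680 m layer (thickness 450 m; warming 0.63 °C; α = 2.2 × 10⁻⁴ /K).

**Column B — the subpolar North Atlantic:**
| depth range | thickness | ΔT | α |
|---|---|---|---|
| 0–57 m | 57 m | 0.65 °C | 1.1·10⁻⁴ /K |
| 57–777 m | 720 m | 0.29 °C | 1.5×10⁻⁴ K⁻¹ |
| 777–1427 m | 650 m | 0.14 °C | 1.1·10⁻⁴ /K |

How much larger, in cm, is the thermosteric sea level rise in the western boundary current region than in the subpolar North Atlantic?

A 0–230 m: 1.7 × 2.8×10⁻⁴ × 230 = 0.10948 m
A Layer 2: 450 × 0.63 × 2.2×10⁻⁴ = 0.06237 m
A total: 0.17185 m
B 0–57 m: 0.65 × 57 × 1.1×10⁻⁴ = 0.0040755 m
B Layer 2: 1.5×10⁻⁴ × 0.29 × 720 = 0.03132 m
B 1.1×10⁻⁴ × 650 × 0.14 = 0.01001 m
B total: 0.0454055 m
Difference: 0.17185 − 0.0454055 = 0.1264445 m

13 cm larger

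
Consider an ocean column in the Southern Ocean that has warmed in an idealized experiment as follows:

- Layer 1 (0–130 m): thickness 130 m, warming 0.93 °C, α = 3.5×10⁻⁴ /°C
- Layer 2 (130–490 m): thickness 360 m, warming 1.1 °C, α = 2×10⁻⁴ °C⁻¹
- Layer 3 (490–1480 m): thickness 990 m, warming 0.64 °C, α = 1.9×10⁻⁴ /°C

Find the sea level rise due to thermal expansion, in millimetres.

242 mm

130 × 0.93 × 3.5×10⁻⁴ = 0.042315 m
130–490 m: 2×10⁻⁴ × 360 × 1.1 = 0.07920 m
0.64 × 990 × 1.9×10⁻⁴ = 0.120384 m
Δh = 0.042315 + 0.07920 + 0.120384 = 0.241899 m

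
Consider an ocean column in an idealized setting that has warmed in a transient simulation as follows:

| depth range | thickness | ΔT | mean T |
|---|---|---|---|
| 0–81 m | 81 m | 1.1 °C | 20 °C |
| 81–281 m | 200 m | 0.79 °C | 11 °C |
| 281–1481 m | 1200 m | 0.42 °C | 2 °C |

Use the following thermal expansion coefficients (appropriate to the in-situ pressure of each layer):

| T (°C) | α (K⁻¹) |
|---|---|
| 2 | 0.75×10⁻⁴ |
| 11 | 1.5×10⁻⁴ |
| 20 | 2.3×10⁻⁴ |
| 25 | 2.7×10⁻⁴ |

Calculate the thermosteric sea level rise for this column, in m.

Layer 1 at 20 °C → α = 2.3×10⁻⁴ K⁻¹
Layer 2 at 11 °C → α = 1.5×10⁻⁴ K⁻¹
Layer 3 at 2 °C → α = 0.75×10⁻⁴ K⁻¹
Layer 1: 2.3×10⁻⁴ × 1.1 × 81 = 0.020493 m
200 × 1.5×10⁻⁴ × 0.79 = 0.02370 m
Layer 3: 0.75×10⁻⁴ × 1200 × 0.42 = 0.03780 m
Δh = 0.020493 + 0.02370 + 0.03780 = 0.081993 m ≈ 0.0820 m

Δh = 0.0820 m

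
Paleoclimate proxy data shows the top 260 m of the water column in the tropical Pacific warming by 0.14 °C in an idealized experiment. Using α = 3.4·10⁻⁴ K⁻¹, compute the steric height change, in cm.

Δh = 1.2 cm

Δh = αΔT·H = 3.4×10⁻⁴ × 0.14 × 260 = 0.012376 m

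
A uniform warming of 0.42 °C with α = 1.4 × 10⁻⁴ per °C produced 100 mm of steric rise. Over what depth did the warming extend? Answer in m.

1700 m

H = Δh/(αΔT) = 0.1 / (1.4×10⁻⁴ × 0.42) ≈ 1701 m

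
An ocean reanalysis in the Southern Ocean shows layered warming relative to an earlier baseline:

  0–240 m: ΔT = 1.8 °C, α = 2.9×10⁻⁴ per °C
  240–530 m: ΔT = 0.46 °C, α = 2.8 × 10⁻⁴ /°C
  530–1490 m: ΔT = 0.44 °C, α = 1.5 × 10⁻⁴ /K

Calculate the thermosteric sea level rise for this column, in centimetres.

22.6 cm of thermosteric rise

0–240 m: 1.8 × 2.9×10⁻⁴ × 240 = 0.12528 m
Layer 2: 2.8×10⁻⁴ × 0.46 × 290 = 0.037352 m
Layer 3: 960 × 1.5×10⁻⁴ × 0.44 = 0.06336 m
Δh = 0.12528 + 0.037352 + 0.06336 = 0.225992 m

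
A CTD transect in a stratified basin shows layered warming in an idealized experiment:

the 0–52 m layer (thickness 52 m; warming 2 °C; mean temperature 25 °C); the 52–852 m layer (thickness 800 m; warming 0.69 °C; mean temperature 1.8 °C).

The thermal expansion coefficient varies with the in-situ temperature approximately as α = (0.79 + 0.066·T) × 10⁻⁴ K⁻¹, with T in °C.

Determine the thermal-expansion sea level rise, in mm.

Δh = 75.5 mm

Layer 1: α = (0.79 + 0.066×25)×10⁻⁴ = 2.44×10⁻⁴ K⁻¹
Layer 2: α = (0.79 + 0.066×1.8)×10⁻⁴ = 0.9088×10⁻⁴ K⁻¹
0–52 m: 2 × 2.44×10⁻⁴ × 52 = 0.025376 m
0.9088×10⁻⁴ × 800 × 0.69 = 0.05016576 m
Δh = 0.025376 + 0.05016576 = 0.07554176 m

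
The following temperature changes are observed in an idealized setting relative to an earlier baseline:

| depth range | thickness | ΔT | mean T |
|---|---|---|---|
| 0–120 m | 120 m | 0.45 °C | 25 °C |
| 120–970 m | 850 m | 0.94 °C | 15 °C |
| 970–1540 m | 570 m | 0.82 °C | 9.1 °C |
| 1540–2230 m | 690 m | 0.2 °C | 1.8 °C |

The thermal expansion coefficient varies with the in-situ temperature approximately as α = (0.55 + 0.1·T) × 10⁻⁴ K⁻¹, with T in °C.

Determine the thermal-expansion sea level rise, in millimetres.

Layer 1: α = (0.55 + 0.1×25)×10⁻⁴ = 3.05×10⁻⁴ K⁻¹
Layer 2: α = (0.55 + 0.1×15)×10⁻⁴ = 2.05×10⁻⁴ K⁻¹
Layer 3: α = (0.55 + 0.1×9.1)×10⁻⁴ = 1.46×10⁻⁴ K⁻¹
Layer 4: α = (0.55 + 0.1×1.8)×10⁻⁴ = 0.73×10⁻⁴ K⁻¹
3.05×10⁻⁴ × 0.45 × 120 = 0.01647 m
120–970 m: 0.94 × 850 × 2.05×10⁻⁴ = 0.163795 m
Layer 3: 0.82 × 1.46×10⁻⁴ × 570 = 0.0682404 m
690 × 0.73×10⁻⁴ × 0.2 = 0.010074 m
Δh = 0.01647 + 0.163795 + 0.0682404 + 0.010074 = 0.2585794 m ≈ 259 mm

Δh = 259 mm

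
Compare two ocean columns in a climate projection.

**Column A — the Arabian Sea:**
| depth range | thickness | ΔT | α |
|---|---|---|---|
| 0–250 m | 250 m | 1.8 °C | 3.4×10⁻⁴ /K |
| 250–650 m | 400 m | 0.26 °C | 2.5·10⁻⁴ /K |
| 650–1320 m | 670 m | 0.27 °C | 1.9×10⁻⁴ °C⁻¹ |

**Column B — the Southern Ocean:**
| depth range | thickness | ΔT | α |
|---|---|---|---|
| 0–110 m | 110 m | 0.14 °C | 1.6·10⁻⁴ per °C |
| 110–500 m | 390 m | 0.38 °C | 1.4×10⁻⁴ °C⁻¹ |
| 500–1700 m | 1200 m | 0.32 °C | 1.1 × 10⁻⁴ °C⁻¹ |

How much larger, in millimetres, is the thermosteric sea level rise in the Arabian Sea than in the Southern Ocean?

A 1.8 × 3.4×10⁻⁴ × 250 = 0.15300 m
A Layer 2: 0.26 × 400 × 2.5×10⁻⁴ = 0.02600 m
A Layer 3: 0.27 × 1.9×10⁻⁴ × 670 = 0.034371 m
A total: 0.213371 m
B 0.14 × 1.6×10⁻⁴ × 110 = 0.002464 m
B 110–500 m: 0.38 × 390 × 1.4×10⁻⁴ = 0.020748 m
B 1200 × 1.1×10⁻⁴ × 0.32 = 0.04224 m
B total: 0.065452 m
Difference: 0.213371 − 0.065452 = 0.147919 m

148 mm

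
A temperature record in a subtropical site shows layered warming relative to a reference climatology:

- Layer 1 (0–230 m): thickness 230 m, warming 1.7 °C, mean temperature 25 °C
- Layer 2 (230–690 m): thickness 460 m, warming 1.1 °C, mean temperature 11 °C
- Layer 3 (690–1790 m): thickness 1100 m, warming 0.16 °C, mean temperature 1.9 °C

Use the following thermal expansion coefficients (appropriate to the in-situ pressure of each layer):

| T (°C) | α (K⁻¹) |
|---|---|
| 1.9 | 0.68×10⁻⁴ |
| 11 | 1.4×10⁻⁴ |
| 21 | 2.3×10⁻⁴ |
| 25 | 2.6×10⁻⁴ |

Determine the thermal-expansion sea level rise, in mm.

Layer 1 at 25 °C → α = 2.6×10⁻⁴ K⁻¹
Layer 2 at 11 °C → α = 1.4×10⁻⁴ K⁻¹
Layer 3 at 1.9 °C → α = 0.68×10⁻⁴ K⁻¹
Layer 1: 1.7 × 230 × 2.6×10⁻⁴ = 0.10166 m
Layer 2: 460 × 1.1 × 1.4×10⁻⁴ = 0.07084 m
690–1790 m: 1100 × 0.16 × 0.68×10⁻⁴ = 0.011968 m
Δh = 0.10166 + 0.07084 + 0.011968 = 0.184468 m ≈ 184 mm

about 184 mm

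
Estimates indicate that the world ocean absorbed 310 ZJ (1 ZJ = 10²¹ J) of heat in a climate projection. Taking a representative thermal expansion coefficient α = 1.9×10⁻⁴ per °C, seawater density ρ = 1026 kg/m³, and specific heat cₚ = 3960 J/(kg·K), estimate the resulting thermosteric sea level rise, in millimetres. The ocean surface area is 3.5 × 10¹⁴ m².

Per unit area: Q = 310×10²¹ / (3.5×10¹⁴) ≈ 8.857×10⁸ J/m²
Δh = αQ/(ρcₚ) = 1.9×10⁻⁴ × 8.857×10⁸ / (1026 × 3960) ≈ 0.041419 m

Δh = 41.4 mm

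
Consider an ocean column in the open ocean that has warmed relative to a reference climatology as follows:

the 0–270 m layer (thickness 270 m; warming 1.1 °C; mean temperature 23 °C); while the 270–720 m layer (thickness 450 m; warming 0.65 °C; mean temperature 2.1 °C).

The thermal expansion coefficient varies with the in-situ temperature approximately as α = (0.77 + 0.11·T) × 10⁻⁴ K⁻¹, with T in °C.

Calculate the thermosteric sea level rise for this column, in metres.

Layer 1: α = (0.77 + 0.11×23)×10⁻⁴ = 3.3×10⁻⁴ K⁻¹
Layer 2: α = (0.77 + 0.11×2.1)×10⁻⁴ = 1.001×10⁻⁴ K⁻¹
0–270 m: 1.1 × 270 × 3.3×10⁻⁴ = 0.09801 m
0.65 × 1.001×10⁻⁴ × 450 = 0.02927925 m
Δh = 0.09801 + 0.02927925 = 0.12728925 m

0.127 m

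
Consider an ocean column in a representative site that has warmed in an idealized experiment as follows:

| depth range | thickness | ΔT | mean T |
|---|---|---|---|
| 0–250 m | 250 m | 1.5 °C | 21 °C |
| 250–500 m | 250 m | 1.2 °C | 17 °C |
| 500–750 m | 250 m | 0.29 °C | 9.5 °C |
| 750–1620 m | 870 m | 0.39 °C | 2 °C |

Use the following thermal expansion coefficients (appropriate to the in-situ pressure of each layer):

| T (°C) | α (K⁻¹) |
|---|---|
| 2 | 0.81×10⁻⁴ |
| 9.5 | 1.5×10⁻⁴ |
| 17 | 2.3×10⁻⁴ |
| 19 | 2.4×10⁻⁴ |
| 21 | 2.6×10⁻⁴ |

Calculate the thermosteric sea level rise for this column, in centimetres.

Δh = 20 cm

Layer 1 at 21 °C → α = 2.6×10⁻⁴ K⁻¹
Layer 2 at 17 °C → α = 2.3×10⁻⁴ K⁻¹
Layer 3 at 9.5 °C → α = 1.5×10⁻⁴ K⁻¹
Layer 4 at 2 °C → α = 0.81×10⁻⁴ K⁻¹
0–250 m: 1.5 × 2.6×10⁻⁴ × 250 = 0.09750 m
Layer 2: 250 × 2.3×10⁻⁴ × 1.2 = 0.06900 m
500–750 m: 1.5×10⁻⁴ × 250 × 0.29 = 0.010875 m
750–1620 m: 0.81×10⁻⁴ × 0.39 × 870 = 0.0274833 m
Δh = 0.09750 + 0.06900 + 0.010875 + 0.0274833 = 0.2048583 m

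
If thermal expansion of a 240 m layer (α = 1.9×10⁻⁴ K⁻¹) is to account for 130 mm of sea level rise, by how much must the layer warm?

ΔT ≈ 2.9 °C

ΔT = Δh/(αH) = 0.13 / (1.9×10⁻⁴ × 240) ≈ 2.851 °C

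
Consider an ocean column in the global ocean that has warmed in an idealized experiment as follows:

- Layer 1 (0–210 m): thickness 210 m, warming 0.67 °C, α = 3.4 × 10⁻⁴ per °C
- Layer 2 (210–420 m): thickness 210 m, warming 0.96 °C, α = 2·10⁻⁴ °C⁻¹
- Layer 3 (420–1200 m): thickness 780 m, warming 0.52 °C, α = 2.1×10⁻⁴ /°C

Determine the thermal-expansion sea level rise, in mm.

Δh ≈ 170 mm

0–210 m: 0.67 × 3.4×10⁻⁴ × 210 = 0.047838 m
0.96 × 2×10⁻⁴ × 210 = 0.04032 m
420–1200 m: 2.1×10⁻⁴ × 780 × 0.52 = 0.085176 m
Δh = 0.047838 + 0.04032 + 0.085176 = 0.173334 m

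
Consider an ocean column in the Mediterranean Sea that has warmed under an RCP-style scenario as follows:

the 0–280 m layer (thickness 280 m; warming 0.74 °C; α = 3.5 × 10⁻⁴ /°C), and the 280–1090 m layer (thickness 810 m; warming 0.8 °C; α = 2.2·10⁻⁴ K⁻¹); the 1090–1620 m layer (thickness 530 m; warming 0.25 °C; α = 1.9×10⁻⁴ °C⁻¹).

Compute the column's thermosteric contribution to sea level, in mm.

280 × 3.5×10⁻⁴ × 0.74 = 0.07252 m
280–1090 m: 2.2×10⁻⁴ × 810 × 0.8 = 0.14256 m
1090–1620 m: 1.9×10⁻⁴ × 530 × 0.25 = 0.025175 m
Δh = 0.07252 + 0.14256 + 0.025175 = 0.240255 m

Δh ≈ 240 mm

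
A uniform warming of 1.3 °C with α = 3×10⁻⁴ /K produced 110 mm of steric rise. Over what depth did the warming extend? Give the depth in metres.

H = Δh/(αΔT) = 0.11 / (3×10⁻⁴ × 1.3) ≈ 282.1 m

about 282 m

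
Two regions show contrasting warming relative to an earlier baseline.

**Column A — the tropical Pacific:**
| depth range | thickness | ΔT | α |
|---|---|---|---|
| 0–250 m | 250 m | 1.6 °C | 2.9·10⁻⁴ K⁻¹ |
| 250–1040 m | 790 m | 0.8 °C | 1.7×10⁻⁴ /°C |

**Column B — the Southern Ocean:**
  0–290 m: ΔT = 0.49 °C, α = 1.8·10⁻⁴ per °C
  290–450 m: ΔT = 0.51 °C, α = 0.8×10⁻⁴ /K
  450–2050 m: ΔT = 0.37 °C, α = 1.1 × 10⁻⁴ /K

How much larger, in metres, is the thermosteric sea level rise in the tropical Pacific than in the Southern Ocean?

0.13 m

A Layer 1: 1.6 × 2.9×10⁻⁴ × 250 = 0.11600 m
A 790 × 1.7×10⁻⁴ × 0.8 = 0.10744 m
A total: 0.22344 m
B Layer 1: 0.49 × 290 × 1.8×10⁻⁴ = 0.025578 m
B 0.8×10⁻⁴ × 160 × 0.51 = 0.006528 m
B 450–2050 m: 1.1×10⁻⁴ × 1600 × 0.37 = 0.06512 m
B total: 0.097226 m
Difference: 0.22344 − 0.097226 = 0.126214 m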